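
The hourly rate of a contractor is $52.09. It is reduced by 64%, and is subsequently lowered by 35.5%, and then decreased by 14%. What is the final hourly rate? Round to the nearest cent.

$10.40

64% decrease: $52.09 × 0.36 = $18.7524.
35.5% decrease: $18.7524 × 0.645 = $12.095298.
After the 14% decrease: $12.095298 × 0.86 = $10.40195628 ≈ $10.40.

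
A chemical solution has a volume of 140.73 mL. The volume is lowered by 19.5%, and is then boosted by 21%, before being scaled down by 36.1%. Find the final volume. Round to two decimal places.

87.59 mL

Each change multiplies by a factor: 0.805 × 1.21 × 0.639 = 0.62241795.
140.73 × 0.62241795 = 87.5928781035 ≈ 87.59.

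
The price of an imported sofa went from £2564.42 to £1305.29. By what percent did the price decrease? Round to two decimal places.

Change: £1305.29 − £2564.42 = -£1259.13.
Relative to the original: -£1259.13 ÷ £2564.42 ≈ -49.10%.
So the price decreased by 49.10%.

49.10%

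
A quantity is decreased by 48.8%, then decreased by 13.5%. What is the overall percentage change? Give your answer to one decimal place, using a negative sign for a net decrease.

-55.7%

A 48.8% decrease multiplies by 0.512.
Then a 13.5% decrease: 0.512 × 0.865 = 0.44288.
Overall factor 0.44288, i.e. -55.7%.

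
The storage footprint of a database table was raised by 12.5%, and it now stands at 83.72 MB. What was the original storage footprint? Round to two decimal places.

74.42 MB

The overall multiplier applied was 1.125.
So the original storage footprint was 83.72 ÷ 1.125 ≈ 74.42 MB.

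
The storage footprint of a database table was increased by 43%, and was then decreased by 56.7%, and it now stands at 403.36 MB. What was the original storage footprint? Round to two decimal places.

651.43 MB

Undoing the 56.7% decrease: 403.36 ÷ 0.433 ≈ 931.547344.
Undoing the 43% increase: 931.547344 ÷ 1.43 ≈ 651.43 MB.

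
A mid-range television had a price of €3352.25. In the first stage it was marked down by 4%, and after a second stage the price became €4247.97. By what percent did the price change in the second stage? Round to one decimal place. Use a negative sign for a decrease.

32.0%

After the first stage: €3352.25 × 0.96 = €3218.16.
Second-stage multiplier: €4247.97 ÷ €3218.16 ≈ 1.32.
That is a change of 32.0%.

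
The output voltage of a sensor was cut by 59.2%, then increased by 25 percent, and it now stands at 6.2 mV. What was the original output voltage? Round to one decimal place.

12.2 mV

The overall multiplier applied was 0.408 × 1.25 = 0.51.
So the original output voltage was 6.2 ÷ 0.51 ≈ 12.2 mV.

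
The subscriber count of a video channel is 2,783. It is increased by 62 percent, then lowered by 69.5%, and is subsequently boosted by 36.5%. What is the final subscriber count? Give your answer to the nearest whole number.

1,877

Each change multiplies by a factor: 1.62 × 0.305 × 1.365 = 0.6744465.
2,783 × 0.6744465 = 1876.9846095 ≈ 1,877.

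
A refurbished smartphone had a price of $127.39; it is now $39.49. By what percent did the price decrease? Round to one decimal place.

69.0%

Change: $39.49 − $127.39 = -$87.90.
Relative to the original: -$87.90 ÷ $127.39 ≈ -69.0%.
So the price decreased by 69.0%.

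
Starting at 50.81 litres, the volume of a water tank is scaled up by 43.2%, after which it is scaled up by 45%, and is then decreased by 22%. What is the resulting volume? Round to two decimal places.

82.29 litres

After the 43.2% increase: 50.81 × 1.432 = 72.75992.
45% increase: 72.75992 × 1.45 = 105.501884.
22% decrease: 105.501884 × 0.78 = 82.29146952 ≈ 82.29.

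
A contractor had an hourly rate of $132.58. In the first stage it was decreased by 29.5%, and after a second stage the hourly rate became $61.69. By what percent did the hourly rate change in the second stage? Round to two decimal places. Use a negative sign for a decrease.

-34.00%

After the first stage: $132.58 × 0.705 = $93.4689.
Second-stage multiplier: $61.69 ÷ $93.4689 ≈ 0.660006.
That is a change of -34.00%.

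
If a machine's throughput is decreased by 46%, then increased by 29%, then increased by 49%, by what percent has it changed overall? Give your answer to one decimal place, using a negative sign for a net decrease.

3.8%

The combined multiplier is 0.54 × 1.29 × 1.49 = 1.037934.
That corresponds to an increase of 3.8%.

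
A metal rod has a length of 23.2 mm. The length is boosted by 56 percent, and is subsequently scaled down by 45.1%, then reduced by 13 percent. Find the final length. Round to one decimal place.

17.3 mm

Each change multiplies by a factor: 1.56 × 0.549 × 0.87 = 0.7451028.
23.2 × 0.7451028 = 17.28638496 ≈ 17.3.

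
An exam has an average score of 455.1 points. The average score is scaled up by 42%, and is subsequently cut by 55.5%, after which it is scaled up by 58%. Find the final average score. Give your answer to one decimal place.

Each change multiplies by a factor: 1.42 × 0.445 × 1.58 = 0.998402.
455.1 × 0.998402 = 454.3727502 ≈ 454.4.

454.4 points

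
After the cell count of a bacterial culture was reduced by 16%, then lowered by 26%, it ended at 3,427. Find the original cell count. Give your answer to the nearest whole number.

5,513

The overall multiplier applied was 0.84 × 0.74 = 0.6216.
So the original cell count was 3,427 ÷ 0.6216 ≈ 5,513.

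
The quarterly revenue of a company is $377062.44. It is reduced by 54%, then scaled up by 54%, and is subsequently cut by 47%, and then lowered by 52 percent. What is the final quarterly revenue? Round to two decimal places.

Apply the 54% decrease: $377062.44 × 0.46 = $173448.7224.
54% increase: $173448.7224 × 1.54 = $267111.032496.
47% decrease: $267111.032496 × 0.53 = $141568.84722288.
52% decrease: $141568.84722288 × 0.48 = $67953.0466669824 ≈ $67953.05.

$67953.05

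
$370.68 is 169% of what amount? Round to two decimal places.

$370.68 ÷ 1.69 ≈ $219.34.

$219.34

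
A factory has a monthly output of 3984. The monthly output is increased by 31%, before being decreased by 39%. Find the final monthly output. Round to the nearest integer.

3184

Apply the 31% increase: 3984 × 1.31 = 5219.04.
Apply the 39% decrease: 5219.04 × 0.61 = 3183.6144 ≈ 3184.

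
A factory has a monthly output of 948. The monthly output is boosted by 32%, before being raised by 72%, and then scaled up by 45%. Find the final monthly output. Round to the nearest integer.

Each change multiplies by a factor: 1.32 × 1.72 × 1.45 = 3.29208.
948 × 3.29208 = 3120.89184 ≈ 3121.

3121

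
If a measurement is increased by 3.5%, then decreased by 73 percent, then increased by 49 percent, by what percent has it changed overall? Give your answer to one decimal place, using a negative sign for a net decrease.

A 3.5% increase multiplies by 1.035.
Then a 73% decrease: 1.035 × 0.27 = 0.27945.
Then a 49% increase: 0.27945 × 1.49 = 0.4163805.
Overall factor 0.4163805, i.e. -58.4%.

-58.4%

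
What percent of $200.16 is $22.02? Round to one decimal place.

$22.02 ÷ $200.16 ≈ 11.0%.

11.0%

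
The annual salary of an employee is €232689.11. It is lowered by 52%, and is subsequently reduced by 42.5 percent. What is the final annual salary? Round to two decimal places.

€64222.19

Each change multiplies by a factor: 0.48 × 0.575 = 0.276.
€232689.11 × 0.276 = €64222.19436 ≈ €64222.19.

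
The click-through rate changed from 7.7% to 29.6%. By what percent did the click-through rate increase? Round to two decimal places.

The change is 29.6 − 7.7 = 21.9 percentage points.
Relative to the original 7.7%, that is 21.9 ÷ 7.7 ≈ 284.42%.
So the click-through rate rose by 284.42%.

284.42%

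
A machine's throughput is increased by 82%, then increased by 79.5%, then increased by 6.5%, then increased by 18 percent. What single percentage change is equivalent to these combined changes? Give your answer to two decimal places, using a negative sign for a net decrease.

310.55%

The combined multiplier is 1.82 × 1.795 × 1.065 × 1.18 = 4.10551323.
That corresponds to an increase of 310.55%.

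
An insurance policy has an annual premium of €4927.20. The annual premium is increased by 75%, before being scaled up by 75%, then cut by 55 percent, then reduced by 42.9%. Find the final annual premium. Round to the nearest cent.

€3877.26

After the 75% increase: €4927.20 × 1.75 = €8622.6.
Apply the 75% increase: €8622.6 × 1.75 = €15089.55.
After the 55% decrease: €15089.55 × 0.45 = €6790.2975.
42.9% decrease: €6790.2975 × 0.571 = €3877.2598725 ≈ €3877.26.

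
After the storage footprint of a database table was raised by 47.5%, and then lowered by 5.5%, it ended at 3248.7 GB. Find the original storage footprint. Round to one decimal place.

2330.7 GB

The overall multiplier applied was 1.475 × 0.945 = 1.393875.
So the original storage footprint was 3248.7 ÷ 1.393875 ≈ 2330.7 GB.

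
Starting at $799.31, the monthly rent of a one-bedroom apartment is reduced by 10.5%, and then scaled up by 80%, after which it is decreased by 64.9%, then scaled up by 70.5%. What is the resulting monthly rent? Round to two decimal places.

Each change multiplies by a factor: 0.895 × 1.8 × 0.351 × 1.705 = 0.964111005.
$799.31 × 0.964111005 = $770.62356740655 ≈ $770.62.

$770.62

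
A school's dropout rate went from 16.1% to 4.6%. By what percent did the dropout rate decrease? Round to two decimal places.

The change is 4.6 − 16.1 = -11.5 percentage points.
Relative to the original 16.1%, that is -11.5 ÷ 16.1 ≈ -71.43%.
So the dropout rate fell by 71.43%.

71.43%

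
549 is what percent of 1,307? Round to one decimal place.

42.0%

549 ÷ 1,307 ≈ 42.0%.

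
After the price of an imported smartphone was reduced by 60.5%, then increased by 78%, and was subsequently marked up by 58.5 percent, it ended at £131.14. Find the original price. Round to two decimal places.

£117.68

The overall multiplier applied was 0.395 × 1.78 × 1.585 = 1.1144135.
So the original price was £131.14 ÷ 1.1144135 ≈ £117.68.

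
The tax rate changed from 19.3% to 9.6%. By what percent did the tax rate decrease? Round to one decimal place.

The change is 9.6 − 19.3 = -9.7 percentage points.
Relative to the original 19.3%, that is -9.7 ÷ 19.3 ≈ -50.3%.
So the tax rate fell by 50.3%.

50.3%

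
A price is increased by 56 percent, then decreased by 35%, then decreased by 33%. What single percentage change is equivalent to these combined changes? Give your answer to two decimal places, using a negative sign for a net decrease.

-32.06%

The combined multiplier is 1.56 × 0.65 × 0.67 = 0.67938.
That corresponds to a decrease of 32.06%.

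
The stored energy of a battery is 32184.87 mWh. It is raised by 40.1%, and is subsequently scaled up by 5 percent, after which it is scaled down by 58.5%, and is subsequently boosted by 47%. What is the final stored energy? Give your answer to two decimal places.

Each change multiplies by a factor: 1.401 × 1.05 × 0.415 × 1.47 = 0.8974140525.
32184.87 × 0.8974140525 = 28883.154615885675 ≈ 28883.15.

28883.15 mWh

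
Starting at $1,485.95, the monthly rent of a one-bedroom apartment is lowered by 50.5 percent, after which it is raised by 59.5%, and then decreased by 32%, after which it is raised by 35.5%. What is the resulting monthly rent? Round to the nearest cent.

After the 50.5% decrease: $1,485.95 × 0.495 = $735.54525.
59.5% increase: $735.54525 × 1.595 = $1173.19467375.
32% decrease: $1173.19467375 × 0.68 = $797.77237815.
35.5% increase: $797.77237815 × 1.355 = $1080.98157239325 ≈ $1,080.98.

$1,080.98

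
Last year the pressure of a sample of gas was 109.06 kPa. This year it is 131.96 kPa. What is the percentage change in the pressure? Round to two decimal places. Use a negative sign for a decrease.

Change: 131.96 − 109.06 = 22.90.
Relative to the original: 22.90 ÷ 109.06 ≈ 21.00%.

21.00%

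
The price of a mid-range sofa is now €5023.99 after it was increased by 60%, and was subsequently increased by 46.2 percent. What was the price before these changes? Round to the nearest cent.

The overall multiplier applied was 1.6 × 1.462 = 2.3392.
So the original price was €5023.99 ÷ 2.3392 ≈ €2147.74.

€2147.74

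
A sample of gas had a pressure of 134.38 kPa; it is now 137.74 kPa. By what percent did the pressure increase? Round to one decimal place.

Change: 137.74 − 134.38 = 3.36.
Relative to the original: 3.36 ÷ 134.38 ≈ 2.5%.
So the pressure increased by 2.5%.

2.5%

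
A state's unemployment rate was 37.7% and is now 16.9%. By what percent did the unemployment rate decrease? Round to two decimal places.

The change is 16.9 − 37.7 = -20.8 percentage points.
Relative to the original 37.7%, that is -20.8 ÷ 37.7 ≈ -55.17%.
So the unemployment rate fell by 55.17%.

55.17%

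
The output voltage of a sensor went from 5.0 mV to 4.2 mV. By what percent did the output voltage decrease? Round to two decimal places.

16.00%

Change: 4.2 − 5.0 = -0.8.
Relative to the original: -0.8 ÷ 5.0 = -16.00%.
So the output voltage decreased by 16.00%.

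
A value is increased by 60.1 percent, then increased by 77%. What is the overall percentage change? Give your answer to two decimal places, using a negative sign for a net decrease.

A 60.1% increase multiplies by 1.601.
Then a 77% increase: 1.601 × 1.77 = 2.83377.
Overall factor 2.83377, i.e. 183.38%.

183.38%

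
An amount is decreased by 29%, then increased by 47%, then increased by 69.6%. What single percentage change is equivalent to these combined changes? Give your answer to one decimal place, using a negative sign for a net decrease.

77.0%

A 29% decrease multiplies by 0.71.
Then a 47% increase: 0.71 × 1.47 = 1.0437.
Then a 69.6% increase: 1.0437 × 1.696 = 1.7701152.
Overall factor 1.7701152, i.e. 77.0%.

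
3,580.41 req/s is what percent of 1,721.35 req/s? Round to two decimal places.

208.00%

3,580.41 req/s ÷ 1,721.35 req/s ≈ 208.00%.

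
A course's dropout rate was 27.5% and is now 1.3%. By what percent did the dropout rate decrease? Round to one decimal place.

The change is 1.3 − 27.5 = -26.2 percentage points.
Relative to the original 27.5%, that is -26.2 ÷ 27.5 ≈ -95.3%.
So the dropout rate fell by 95.3%.

95.3%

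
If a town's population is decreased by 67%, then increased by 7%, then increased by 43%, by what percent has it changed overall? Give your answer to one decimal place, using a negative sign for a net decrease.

A 67% decrease multiplies by 0.33.
Then a 7% increase: 0.33 × 1.07 = 0.3531.
Then a 43% increase: 0.3531 × 1.43 = 0.504933.
Overall factor 0.504933, i.e. -49.5%.

-49.5%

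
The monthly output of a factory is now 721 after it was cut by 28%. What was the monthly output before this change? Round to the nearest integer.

The overall multiplier applied was 0.72.
So the original monthly output was 721 ÷ 0.72 ≈ 1,001.

1,001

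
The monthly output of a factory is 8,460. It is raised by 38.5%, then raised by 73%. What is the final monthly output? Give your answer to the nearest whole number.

Each change multiplies by a factor: 1.385 × 1.73 = 2.39605.
8,460 × 2.39605 = 20270.583 ≈ 20,271.

20,271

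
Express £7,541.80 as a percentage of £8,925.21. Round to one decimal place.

£7,541.80 ÷ £8,925.21 ≈ 84.5%.

84.5%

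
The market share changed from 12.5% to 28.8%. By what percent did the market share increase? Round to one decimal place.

130.4%

The change is 28.8 − 12.5 = 16.3 percentage points.
Relative to the original 12.5%, that is 16.3 ÷ 12.5 = 130.4%.
So the market share rose by 130.4%.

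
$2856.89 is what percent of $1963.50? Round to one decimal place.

$2856.89 ÷ $1963.50 ≈ 145.5%.

145.5%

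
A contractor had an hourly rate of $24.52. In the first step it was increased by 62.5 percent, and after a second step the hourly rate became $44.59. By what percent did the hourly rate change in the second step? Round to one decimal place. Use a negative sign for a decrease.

11.9%

After the first step: $24.52 × 1.625 = $39.845.
Second-step multiplier: $44.59 ÷ $39.845 ≈ 1.11909.
That is a change of 11.9%.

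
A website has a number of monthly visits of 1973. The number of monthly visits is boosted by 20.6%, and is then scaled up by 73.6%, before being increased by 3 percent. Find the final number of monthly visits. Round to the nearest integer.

4255

After the 20.6% increase: 1973 × 1.206 = 2379.438.
After the 73.6% increase: 2379.438 × 1.736 = 4130.704368.
3% increase: 4130.704368 × 1.03 = 4254.62549904 ≈ 4255.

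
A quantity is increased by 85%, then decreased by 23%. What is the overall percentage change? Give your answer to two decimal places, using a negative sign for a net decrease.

The combined multiplier is 1.85 × 0.77 = 1.4245.
That corresponds to an increase of 42.45%.

42.45%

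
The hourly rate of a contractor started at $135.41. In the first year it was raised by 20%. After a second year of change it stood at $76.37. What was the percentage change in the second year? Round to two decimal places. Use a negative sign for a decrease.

After the first year: $135.41 × 1.2 = $162.492.
Second-year multiplier: $76.37 ÷ $162.492 ≈ 0.469992.
That is a change of -53.00%.

-53.00%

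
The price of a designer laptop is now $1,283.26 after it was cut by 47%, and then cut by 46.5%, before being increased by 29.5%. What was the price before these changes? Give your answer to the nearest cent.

The overall multiplier applied was 0.53 × 0.535 × 1.295 = 0.36719725.
So the original price was $1,283.26 ÷ 0.36719725 ≈ $3,494.74.

$3,494.74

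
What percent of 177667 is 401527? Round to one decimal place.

226.0%

401527 ÷ 177667 ≈ 226.0%.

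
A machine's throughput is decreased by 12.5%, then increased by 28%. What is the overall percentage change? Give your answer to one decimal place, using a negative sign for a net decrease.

A 12.5% decrease multiplies by 0.875.
Then a 28% increase: 0.875 × 1.28 = 1.12.
Overall factor 1.12, i.e. 12.0%.

12.0%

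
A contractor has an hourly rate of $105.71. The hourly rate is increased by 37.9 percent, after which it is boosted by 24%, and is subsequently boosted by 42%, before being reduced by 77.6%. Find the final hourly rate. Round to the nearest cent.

After the 37.9% increase: $105.71 × 1.379 = $145.77409.
Apply the 24% increase: $145.77409 × 1.24 = $180.7598716.
Apply the 42% increase: $180.7598716 × 1.42 = $256.679017672.
After the 77.6% decrease: $256.679017672 × 0.224 = $57.496099958528 ≈ $57.50.

$57.50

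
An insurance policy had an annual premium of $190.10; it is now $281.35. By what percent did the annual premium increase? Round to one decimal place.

48.0%

Change: $281.35 − $190.10 = $91.25.
Relative to the original: $91.25 ÷ $190.10 ≈ 48.0%.
So the annual premium increased by 48.0%.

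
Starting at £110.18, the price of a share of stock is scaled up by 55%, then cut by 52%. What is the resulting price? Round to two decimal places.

£81.97

55% increase: £110.18 × 1.55 = £170.779.
Apply the 52% decrease: £170.779 × 0.48 = £81.97392 ≈ £81.97.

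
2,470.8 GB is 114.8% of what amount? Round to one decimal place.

2,152.3 GB

2,470.8 GB ÷ 1.148 ≈ 2,152.3 GB.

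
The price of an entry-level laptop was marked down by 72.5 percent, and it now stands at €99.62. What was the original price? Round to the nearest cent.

The overall multiplier applied was 0.275.
So the original price was €99.62 ÷ 0.275 ≈ €362.25.

€362.25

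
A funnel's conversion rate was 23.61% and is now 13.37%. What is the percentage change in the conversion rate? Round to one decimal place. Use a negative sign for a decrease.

-43.4%

The change is 13.37 − 23.61 = -10.24 percentage points.
Relative to the original 23.61%, that is -10.24 ÷ 23.61 ≈ -43.4%.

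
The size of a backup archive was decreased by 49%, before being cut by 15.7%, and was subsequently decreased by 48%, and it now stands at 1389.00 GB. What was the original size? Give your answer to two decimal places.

6213.00 GB

The overall multiplier applied was 0.51 × 0.843 × 0.52 = 0.2235636.
So the original size was 1389.00 ÷ 0.2235636 ≈ 6213.00 GB.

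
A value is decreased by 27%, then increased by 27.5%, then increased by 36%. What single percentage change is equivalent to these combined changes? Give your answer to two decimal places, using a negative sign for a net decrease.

26.58%

A 27% decrease multiplies by 0.73.
Then a 27.5% increase: 0.73 × 1.275 = 0.93075.
Then a 36% increase: 0.93075 × 1.36 = 1.26582.
Overall factor 1.26582, i.e. 26.58%.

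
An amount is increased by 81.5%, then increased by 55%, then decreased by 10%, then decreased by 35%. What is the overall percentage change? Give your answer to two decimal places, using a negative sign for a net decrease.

The combined multiplier is 1.815 × 1.55 × 0.9 × 0.65 = 1.64575125.
That corresponds to an increase of 64.58%.

64.58%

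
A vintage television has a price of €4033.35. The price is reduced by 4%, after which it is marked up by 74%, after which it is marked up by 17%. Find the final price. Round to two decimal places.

€7882.65

Each change multiplies by a factor: 0.96 × 1.74 × 1.17 = 1.954368.
€4033.35 × 1.954368 = €7882.6501728 ≈ €7882.65.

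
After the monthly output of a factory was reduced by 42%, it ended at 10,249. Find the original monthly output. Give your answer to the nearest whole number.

The overall multiplier applied was 0.58.
So the original monthly output was 10,249 ÷ 0.58 ≈ 17,671.

17,671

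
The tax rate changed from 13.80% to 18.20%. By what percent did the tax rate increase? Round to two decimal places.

The change is 18.20 − 13.80 = 4.40 percentage points.
Relative to the original 13.80%, that is 4.40 ÷ 13.80 ≈ 31.88%.
So the tax rate rose by 31.88%.

31.88%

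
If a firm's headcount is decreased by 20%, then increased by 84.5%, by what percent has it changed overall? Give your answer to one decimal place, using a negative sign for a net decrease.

A 20% decrease multiplies by 0.8.
Then an 84.5% increase: 0.8 × 1.845 = 1.476.
Overall factor 1.476, i.e. 47.6%.

47.6%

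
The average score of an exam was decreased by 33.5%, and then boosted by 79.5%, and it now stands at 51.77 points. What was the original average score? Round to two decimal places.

43.37 points

Undoing the 79.5% increase: 51.77 ÷ 1.795 ≈ 28.841226.
Undoing the 33.5% decrease: 28.841226 ÷ 0.665 ≈ 43.37 points.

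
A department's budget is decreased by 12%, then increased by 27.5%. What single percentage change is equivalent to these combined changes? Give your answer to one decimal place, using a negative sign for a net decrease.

The combined multiplier is 0.88 × 1.275 = 1.122.
That corresponds to an increase of 12.2%.

12.2%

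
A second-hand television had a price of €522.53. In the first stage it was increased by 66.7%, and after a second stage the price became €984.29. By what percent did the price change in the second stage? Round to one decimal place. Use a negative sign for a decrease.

After the first stage: €522.53 × 1.667 = €871.05751.
Second-stage multiplier: €984.29 ÷ €871.05751 ≈ 1.12999.
That is a change of 13.0%.

13.0%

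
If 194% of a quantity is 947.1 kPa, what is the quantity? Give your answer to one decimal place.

947.1 kPa ÷ 1.94 ≈ 488.2 kPa.

488.2 kPa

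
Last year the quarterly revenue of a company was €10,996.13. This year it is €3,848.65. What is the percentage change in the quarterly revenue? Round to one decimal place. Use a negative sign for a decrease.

-65.0%

Change: €3,848.65 − €10,996.13 = -€7,147.48.
Relative to the original: -€7,147.48 ÷ €10,996.13 ≈ -65.0%.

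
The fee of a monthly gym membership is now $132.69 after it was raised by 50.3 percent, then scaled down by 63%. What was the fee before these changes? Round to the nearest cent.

$238.60

Undoing the 63% decrease: $132.69 ÷ 0.37 ≈ $358.621622.
Undoing the 50.3% increase: $358.621622 ÷ 1.503 ≈ $238.60.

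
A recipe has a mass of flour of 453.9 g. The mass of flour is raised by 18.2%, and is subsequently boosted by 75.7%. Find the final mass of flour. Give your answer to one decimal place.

Each change multiplies by a factor: 1.182 × 1.757 = 2.076774.
453.9 × 2.076774 = 942.6477186 ≈ 942.6.

942.6 g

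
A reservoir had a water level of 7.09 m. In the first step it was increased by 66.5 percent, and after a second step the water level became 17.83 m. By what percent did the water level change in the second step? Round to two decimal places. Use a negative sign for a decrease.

51.04%

After the first step: 7.09 × 1.665 = 11.80485.
Second-step multiplier: 17.83 ÷ 11.80485 ≈ 1.510396.
That is a change of 51.04%.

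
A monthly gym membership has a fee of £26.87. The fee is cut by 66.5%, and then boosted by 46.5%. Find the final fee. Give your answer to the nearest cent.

After the 66.5% decrease: £26.87 × 0.335 = £9.00145.
46.5% increase: £9.00145 × 1.465 = £13.18712425 ≈ £13.19.

£13.19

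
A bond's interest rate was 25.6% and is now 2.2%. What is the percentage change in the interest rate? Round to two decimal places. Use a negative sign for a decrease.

The change is 2.2 − 25.6 = -23.4 percentage points.
Relative to the original 25.6%, that is -23.4 ÷ 25.6 ≈ -91.41%.

-91.41%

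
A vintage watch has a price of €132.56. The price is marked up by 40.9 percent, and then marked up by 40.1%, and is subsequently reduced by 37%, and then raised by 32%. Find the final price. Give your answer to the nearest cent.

€217.61

After the 40.9% increase: €132.56 × 1.409 = €186.77704.
Apply the 40.1% increase: €186.77704 × 1.401 = €261.67463304.
37% decrease: €261.67463304 × 0.63 = €164.8550188152.
Apply the 32% increase: €164.8550188152 × 1.32 = €217.608624836064 ≈ €217.61.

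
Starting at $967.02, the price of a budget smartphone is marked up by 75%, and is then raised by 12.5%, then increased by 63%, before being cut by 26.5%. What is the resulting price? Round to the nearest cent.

After the 75% increase: $967.02 × 1.75 = $1692.285.
Apply the 12.5% increase: $1692.285 × 1.125 = $1903.820625.
63% increase: $1903.820625 × 1.63 = $3103.22761875.
26.5% decrease: $3103.22761875 × 0.735 = $2280.87229978125 ≈ $2280.87.

$2280.87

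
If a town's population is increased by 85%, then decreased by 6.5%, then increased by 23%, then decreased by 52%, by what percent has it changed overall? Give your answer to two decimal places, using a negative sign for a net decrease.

An 85% increase multiplies by 1.85.
Then a 6.5% decrease: 1.85 × 0.935 = 1.72975.
Then a 23% increase: 1.72975 × 1.23 = 2.1275925.
Then a 52% decrease: 2.1275925 × 0.48 = 1.0212444.
Overall factor 1.0212444, i.e. 2.12%.

2.12%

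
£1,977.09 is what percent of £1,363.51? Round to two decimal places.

145.00%

£1,977.09 ÷ £1,363.51 ≈ 145.00%.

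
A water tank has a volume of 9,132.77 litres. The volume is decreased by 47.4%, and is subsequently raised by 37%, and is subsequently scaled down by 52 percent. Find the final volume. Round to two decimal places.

Each change multiplies by a factor: 0.526 × 1.37 × 0.48 = 0.3458976.
9,132.77 × 0.3458976 = 3159.003224352 ≈ 3,159.00.

3,159.00 litres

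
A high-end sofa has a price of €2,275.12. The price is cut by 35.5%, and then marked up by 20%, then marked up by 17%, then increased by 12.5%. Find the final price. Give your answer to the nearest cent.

€2,317.84

Each change multiplies by a factor: 0.645 × 1.2 × 1.17 × 1.125 = 1.0187775.
€2,275.12 × 1.0187775 = €2317.8410658 ≈ €2,317.84.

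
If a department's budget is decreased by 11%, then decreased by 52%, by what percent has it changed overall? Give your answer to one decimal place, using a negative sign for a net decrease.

-57.3%

The combined multiplier is 0.89 × 0.48 = 0.4272.
That corresponds to a decrease of 57.3%.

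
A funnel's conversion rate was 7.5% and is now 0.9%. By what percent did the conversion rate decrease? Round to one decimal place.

The change is 0.9 − 7.5 = -6.6 percentage points.
Relative to the original 7.5%, that is -6.6 ÷ 7.5 = -88.0%.
So the conversion rate fell by 88.0%.

88.0%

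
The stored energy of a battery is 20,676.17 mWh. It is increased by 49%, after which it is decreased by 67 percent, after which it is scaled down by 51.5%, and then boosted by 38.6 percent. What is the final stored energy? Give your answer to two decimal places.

Each change multiplies by a factor: 1.49 × 0.33 × 0.485 × 1.386 = 0.330525657.
20,676.17 × 0.330525657 = 6834.00467349369 ≈ 6,834.00.

6,834.00 mWh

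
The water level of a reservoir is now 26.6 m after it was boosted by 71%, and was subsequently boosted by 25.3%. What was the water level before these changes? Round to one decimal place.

12.4 m

The overall multiplier applied was 1.71 × 1.253 = 2.14263.
So the original water level was 26.6 ÷ 2.14263 ≈ 12.4 m.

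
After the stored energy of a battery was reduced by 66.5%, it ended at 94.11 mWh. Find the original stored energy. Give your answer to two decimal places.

280.93 mWh

The overall multiplier applied was 0.335.
So the original stored energy was 94.11 ÷ 0.335 ≈ 280.93 mWh.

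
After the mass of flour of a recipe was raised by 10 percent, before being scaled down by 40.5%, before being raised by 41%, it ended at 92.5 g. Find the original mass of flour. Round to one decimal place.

The overall multiplier applied was 1.1 × 0.595 × 1.41 = 0.922845.
So the original mass of flour was 92.5 ÷ 0.922845 ≈ 100.2 g.

100.2 g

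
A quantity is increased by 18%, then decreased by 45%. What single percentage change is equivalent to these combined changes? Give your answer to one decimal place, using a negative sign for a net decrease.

-35.1%

An 18% increase multiplies by 1.18.
Then a 45% decrease: 1.18 × 0.55 = 0.649.
Overall factor 0.649, i.e. -35.1%.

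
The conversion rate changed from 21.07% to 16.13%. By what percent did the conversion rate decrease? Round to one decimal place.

The change is 16.13 − 21.07 = -4.94 percentage points.
Relative to the original 21.07%, that is -4.94 ÷ 21.07 ≈ -23.4%.
So the conversion rate fell by 23.4%.

23.4%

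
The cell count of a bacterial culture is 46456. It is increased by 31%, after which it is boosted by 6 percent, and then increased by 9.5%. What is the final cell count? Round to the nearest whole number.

70637

After the 31% increase: 46456 × 1.31 = 60857.36.
6% increase: 60857.36 × 1.06 = 64508.8016.
9.5% increase: 64508.8016 × 1.095 = 70637.137752 ≈ 70637.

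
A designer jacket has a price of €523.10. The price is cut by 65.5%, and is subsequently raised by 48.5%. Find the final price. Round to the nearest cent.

€268.00

Each change multiplies by a factor: 0.345 × 1.485 = 0.512325.
€523.10 × 0.512325 = €267.9972075 ≈ €268.00.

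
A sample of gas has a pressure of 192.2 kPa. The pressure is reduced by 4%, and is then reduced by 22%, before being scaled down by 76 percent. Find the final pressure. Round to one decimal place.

4% decrease: 192.2 × 0.96 = 184.512.
22% decrease: 184.512 × 0.78 = 143.91936.
Apply the 76% decrease: 143.91936 × 0.24 = 34.5406464 ≈ 34.5.

34.5 kPa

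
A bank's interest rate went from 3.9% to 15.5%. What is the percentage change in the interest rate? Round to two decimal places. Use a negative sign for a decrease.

The change is 15.5 − 3.9 = 11.6 percentage points.
Relative to the original 3.9%, that is 11.6 ÷ 3.9 ≈ 297.44%.

297.44%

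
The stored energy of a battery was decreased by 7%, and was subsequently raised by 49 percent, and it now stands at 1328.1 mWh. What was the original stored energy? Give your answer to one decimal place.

958.4 mWh

Undoing the 49% increase: 1328.1 ÷ 1.49 ≈ 891.342282.
Undoing the 7% decrease: 891.342282 ÷ 0.93 ≈ 958.4 mWh.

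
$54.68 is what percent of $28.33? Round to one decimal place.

$54.68 ÷ $28.33 ≈ 193.0%.

193.0%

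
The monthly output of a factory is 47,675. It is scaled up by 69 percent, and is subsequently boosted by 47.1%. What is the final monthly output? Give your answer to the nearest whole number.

118,520

Each change multiplies by a factor: 1.69 × 1.471 = 2.48599.
47,675 × 2.48599 = 118519.57325 ≈ 118,520.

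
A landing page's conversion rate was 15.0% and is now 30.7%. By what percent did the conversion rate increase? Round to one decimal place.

The change is 30.7 − 15.0 = 15.7 percentage points.
Relative to the original 15.0%, that is 15.7 ÷ 15.0 ≈ 104.7%.
So the conversion rate rose by 104.7%.

104.7%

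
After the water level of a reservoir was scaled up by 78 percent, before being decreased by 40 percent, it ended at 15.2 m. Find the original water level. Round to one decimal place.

Undoing the 40% decrease: 15.2 ÷ 0.6 ≈ 25.333333.
Undoing the 78% increase: 25.333333 ÷ 1.78 ≈ 14.2 m.

14.2 m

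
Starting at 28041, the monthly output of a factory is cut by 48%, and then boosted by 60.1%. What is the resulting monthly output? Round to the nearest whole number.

23345

Each change multiplies by a factor: 0.52 × 1.601 = 0.83252.
28041 × 0.83252 = 23344.69332 ≈ 23345.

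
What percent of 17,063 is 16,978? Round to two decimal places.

99.50%

16,978 ÷ 17,063 ≈ 99.50%.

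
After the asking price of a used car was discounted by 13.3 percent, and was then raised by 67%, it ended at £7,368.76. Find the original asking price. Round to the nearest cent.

£5,089.31

Undoing the 67% increase: £7,368.76 ÷ 1.67 ≈ £4412.431138.
Undoing the 13.3% decrease: £4412.431138 ÷ 0.867 ≈ £5,089.31.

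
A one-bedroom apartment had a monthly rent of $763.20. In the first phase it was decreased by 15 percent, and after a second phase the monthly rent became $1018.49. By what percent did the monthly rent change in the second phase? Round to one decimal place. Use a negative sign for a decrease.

57.0%

After the first phase: $763.20 × 0.85 = $648.72.
Second-phase multiplier: $1018.49 ÷ $648.72 ≈ 1.57.
That is a change of 57.0%.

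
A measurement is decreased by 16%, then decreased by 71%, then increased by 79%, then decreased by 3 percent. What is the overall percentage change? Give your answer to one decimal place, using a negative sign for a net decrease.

The combined multiplier is 0.84 × 0.29 × 1.79 × 0.97 = 0.42296268.
That corresponds to a decrease of 57.7%.

-57.7%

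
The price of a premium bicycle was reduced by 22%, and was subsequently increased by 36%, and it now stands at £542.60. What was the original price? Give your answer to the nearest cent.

£511.50

The overall multiplier applied was 0.78 × 1.36 = 1.0608.
So the original price was £542.60 ÷ 1.0608 ≈ £511.50.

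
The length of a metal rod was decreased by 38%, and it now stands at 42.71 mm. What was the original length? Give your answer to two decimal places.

The overall multiplier applied was 0.62.
So the original length was 42.71 ÷ 0.62 ≈ 68.89 mm.

68.89 mm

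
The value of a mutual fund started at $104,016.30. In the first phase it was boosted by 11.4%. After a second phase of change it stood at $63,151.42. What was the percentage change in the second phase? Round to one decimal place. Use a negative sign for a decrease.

After the first phase: $104,016.30 × 1.114 = $115874.1582.
Second-phase multiplier: $63,151.42 ÷ $115874.1582 ≈ 0.545.
That is a change of -45.5%.

-45.5%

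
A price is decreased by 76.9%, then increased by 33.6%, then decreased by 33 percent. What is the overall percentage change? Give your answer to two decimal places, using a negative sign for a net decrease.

-79.32%

A 76.9% decrease multiplies by 0.231.
Then a 33.6% increase: 0.231 × 1.336 = 0.308616.
Then a 33% decrease: 0.308616 × 0.67 = 0.20677272.
Overall factor 0.20677272, i.e. -79.32%.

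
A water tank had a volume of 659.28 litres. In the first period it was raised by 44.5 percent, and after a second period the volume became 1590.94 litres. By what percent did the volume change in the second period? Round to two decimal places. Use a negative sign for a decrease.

67.00%

After the first period: 659.28 × 1.445 = 952.6596.
Second-period multiplier: 1590.94 ÷ 952.6596 ≈ 1.669998.
That is a change of 67.00%.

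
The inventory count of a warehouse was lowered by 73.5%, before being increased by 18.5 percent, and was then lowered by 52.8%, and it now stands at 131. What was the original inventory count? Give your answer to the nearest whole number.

The overall multiplier applied was 0.265 × 1.185 × 0.472 = 0.1482198.
So the original inventory count was 131 ÷ 0.1482198 ≈ 884.

884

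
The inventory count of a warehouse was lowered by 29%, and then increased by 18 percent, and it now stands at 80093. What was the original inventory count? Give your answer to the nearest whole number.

Undoing the 18% increase: 80093 ÷ 1.18 ≈ 67875.423729.
Undoing the 29% decrease: 67875.423729 ÷ 0.71 ≈ 95599.

95599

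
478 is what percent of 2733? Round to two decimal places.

478 ÷ 2733 ≈ 17.49%.

17.49%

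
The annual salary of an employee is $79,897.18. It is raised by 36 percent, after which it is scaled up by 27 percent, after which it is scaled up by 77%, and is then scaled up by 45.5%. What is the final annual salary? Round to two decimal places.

$355,394.20

Apply the 36% increase: $79,897.18 × 1.36 = $108660.1648.
Apply the 27% increase: $108660.1648 × 1.27 = $137998.409296.
Apply the 77% increase: $137998.409296 × 1.77 = $244257.18445392.
Apply the 45.5% increase: $244257.18445392 × 1.455 = $355394.2033804536 ≈ $355,394.20.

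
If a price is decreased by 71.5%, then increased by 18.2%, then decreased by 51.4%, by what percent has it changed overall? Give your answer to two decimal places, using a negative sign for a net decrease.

A 71.5% decrease multiplies by 0.285.
Then an 18.2% increase: 0.285 × 1.182 = 0.33687.
Then a 51.4% decrease: 0.33687 × 0.486 = 0.16371882.
Overall factor 0.16371882, i.e. -83.63%.

-83.63%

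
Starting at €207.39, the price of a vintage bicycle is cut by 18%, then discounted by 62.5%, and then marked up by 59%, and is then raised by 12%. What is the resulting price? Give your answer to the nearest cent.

€113.57

Each change multiplies by a factor: 0.82 × 0.375 × 1.59 × 1.12 = 0.547596.
€207.39 × 0.547596 = €113.56593444 ≈ €113.57.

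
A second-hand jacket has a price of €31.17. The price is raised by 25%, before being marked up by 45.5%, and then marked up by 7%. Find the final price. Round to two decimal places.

€60.66

25% increase: €31.17 × 1.25 = €38.9625.
45.5% increase: €38.9625 × 1.455 = €56.6904375.
7% increase: €56.6904375 × 1.07 = €60.658768125 ≈ €60.66.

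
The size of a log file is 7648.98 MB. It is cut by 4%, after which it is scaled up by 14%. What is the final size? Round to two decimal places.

4% decrease: 7648.98 × 0.96 = 7343.0208.
After the 14% increase: 7343.0208 × 1.14 = 8371.043712 ≈ 8371.04.

8371.04 MB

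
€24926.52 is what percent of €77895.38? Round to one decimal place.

32.0%

€24926.52 ÷ €77895.38 ≈ 32.0%.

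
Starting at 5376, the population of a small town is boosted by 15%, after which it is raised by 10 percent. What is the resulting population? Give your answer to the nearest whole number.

6801

Each change multiplies by a factor: 1.15 × 1.1 = 1.265.
5376 × 1.265 = 6800.64 ≈ 6801.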